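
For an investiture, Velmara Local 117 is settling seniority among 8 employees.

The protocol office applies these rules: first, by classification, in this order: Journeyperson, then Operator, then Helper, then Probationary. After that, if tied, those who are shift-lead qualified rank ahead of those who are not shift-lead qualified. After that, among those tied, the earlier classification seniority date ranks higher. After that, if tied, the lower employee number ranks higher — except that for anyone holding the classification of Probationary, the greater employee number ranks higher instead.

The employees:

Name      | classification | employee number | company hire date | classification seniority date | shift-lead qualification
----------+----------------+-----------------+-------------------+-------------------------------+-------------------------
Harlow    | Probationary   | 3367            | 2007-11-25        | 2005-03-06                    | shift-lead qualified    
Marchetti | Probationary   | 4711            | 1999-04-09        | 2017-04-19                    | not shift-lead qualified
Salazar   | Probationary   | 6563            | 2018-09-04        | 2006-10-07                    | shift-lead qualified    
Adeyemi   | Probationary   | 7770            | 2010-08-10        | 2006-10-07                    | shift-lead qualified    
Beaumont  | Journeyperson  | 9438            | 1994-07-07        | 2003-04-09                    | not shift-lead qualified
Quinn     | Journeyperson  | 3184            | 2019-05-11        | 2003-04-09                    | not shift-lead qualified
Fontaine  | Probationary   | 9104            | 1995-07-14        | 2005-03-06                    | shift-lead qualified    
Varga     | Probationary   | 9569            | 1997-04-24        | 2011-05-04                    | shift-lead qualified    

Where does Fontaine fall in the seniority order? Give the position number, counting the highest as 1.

By classification: Quinn and Beaumont (Journeyperson); then Fontaine, Harlow, Adeyemi, Salazar, Varga and Marchetti (Probationary).
Quinn and Beaumont are each not shift-lead qualified, so the next rule applies.
Quinn and Beaumont both have classification seniority date 2003-04-09, so the next rule applies.
Among Quinn and Beaumont, by employee number (lower first): Quinn (3184) before Beaumont (9438).
Among Fontaine, Harlow, Adeyemi, Salazar, Varga and Marchetti, shift-lead qualified before not shift-lead qualified: Fontaine, Harlow, Adeyemi, Salazar and Varga (shift-lead qualified) before Marchetti (not shift-lead qualified).
Among Fontaine, Harlow, Adeyemi, Salazar and Varga, by classification seniority date (earlier first): Fontaine and Harlow (2005-03-06) before Adeyemi and Salazar (2006-10-07) before Varga (2011-05-04).
Among Fontaine and Harlow, by employee number (higher first) (reversed rule for this group): Fontaine (9104) before Harlow (3367).
Among Adeyemi and Salazar, by employee number (higher first) (reversed rule for this group): Adeyemi (7770) before Salazar (6563).
Order: Quinn, Beaumont, Fontaine, Harlow, Adeyemi, Salazar, Varga, Marchetti. So position 3.

3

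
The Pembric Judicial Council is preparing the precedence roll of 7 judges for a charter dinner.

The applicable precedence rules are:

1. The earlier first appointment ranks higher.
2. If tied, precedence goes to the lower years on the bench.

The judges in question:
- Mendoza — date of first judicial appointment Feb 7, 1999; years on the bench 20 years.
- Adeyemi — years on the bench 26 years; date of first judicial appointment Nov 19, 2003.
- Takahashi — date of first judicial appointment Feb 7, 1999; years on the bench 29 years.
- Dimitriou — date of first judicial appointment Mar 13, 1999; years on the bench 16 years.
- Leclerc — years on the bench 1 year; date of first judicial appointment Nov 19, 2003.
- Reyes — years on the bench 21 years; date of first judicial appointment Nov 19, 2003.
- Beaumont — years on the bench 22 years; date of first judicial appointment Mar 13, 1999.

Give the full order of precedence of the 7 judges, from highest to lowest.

By date of first judicial appointment (earlier first): Mendoza and Takahashi (both Feb 7, 1999); then Dimitriou and Beaumont (both Mar 13, 1999); then Leclerc, Reyes and Adeyemi (each Nov 19, 2003).
Among Mendoza and Takahashi, by years on the bench (lower first): Mendoza (20 years) before Takahashi (29 years).
Among Dimitriou and Beaumont, by years on the bench (lower first): Dimitriou (16 years) before Beaumont (22 years).
Among Leclerc, Reyes and Adeyemi, by years on the bench (lower first): Leclerc (1 year) before Reyes (21 years) before Adeyemi (26 years).
Full order: Mendoza, Takahashi, Dimitriou, Beaumont, Leclerc, Reyes, Adeyemi.

Mendoza, Takahashi, Dimitriou, Beaumont, Leclerc, Reyes, Adeyemi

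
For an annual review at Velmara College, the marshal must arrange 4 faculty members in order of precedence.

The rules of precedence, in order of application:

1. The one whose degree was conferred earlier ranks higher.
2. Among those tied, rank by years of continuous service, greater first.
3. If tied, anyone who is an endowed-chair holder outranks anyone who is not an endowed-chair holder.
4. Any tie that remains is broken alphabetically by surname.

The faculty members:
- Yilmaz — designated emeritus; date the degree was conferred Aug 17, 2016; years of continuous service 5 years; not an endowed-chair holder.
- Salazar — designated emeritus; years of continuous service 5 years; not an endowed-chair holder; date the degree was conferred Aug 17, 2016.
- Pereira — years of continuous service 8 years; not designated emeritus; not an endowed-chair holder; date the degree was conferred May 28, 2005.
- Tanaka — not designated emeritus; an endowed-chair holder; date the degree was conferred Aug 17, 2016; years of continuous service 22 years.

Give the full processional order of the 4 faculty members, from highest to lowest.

By date the degree was conferred (earlier first): Pereira (May 28, 2005); then Tanaka, Salazar and Yilmaz (each Aug 17, 2016).
Among Tanaka, Salazar and Yilmaz, by years of continuous service (higher first): Tanaka (22 years) before Salazar and Yilmaz (5 years).
Salazar and Yilmaz are each not an endowed-chair holder, so the next rule applies.
Among Salazar and Yilmaz, alphabetically by surname: Salazar before Yilmaz.
Full order: Pereira, Tanaka, Salazar, Yilmaz.

Pereira, Tanaka, Salazar, Yilmaz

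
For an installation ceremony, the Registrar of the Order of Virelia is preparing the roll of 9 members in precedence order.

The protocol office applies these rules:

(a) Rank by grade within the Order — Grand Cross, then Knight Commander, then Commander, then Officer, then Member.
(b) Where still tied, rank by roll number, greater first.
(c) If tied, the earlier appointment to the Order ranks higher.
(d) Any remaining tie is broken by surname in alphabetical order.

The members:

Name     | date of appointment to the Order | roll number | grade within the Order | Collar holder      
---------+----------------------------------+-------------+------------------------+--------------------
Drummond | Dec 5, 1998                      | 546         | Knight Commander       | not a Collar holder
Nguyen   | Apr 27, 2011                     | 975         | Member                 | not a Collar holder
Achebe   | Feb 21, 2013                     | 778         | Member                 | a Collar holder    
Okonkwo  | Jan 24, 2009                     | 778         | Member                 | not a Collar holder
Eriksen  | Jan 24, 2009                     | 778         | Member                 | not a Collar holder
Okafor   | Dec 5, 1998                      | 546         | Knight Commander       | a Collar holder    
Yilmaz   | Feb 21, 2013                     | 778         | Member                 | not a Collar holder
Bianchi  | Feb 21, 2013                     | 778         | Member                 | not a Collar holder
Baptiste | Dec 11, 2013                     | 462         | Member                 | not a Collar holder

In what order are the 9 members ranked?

By grade within the Order: Drummond and Okafor (Knight Commander); then Nguyen, Eriksen, Okonkwo, Achebe, Bianchi, Yilmaz and Baptiste (Member).
Drummond and Okafor both have roll number 546, so the next rule applies.
Drummond and Okafor both have date of appointment to the Order Dec 5, 1998, so the next rule applies.
Among Drummond and Okafor, alphabetically by surname: Drummond before Okafor.
Among Nguyen, Eriksen, Okonkwo, Achebe, Bianchi, Yilmaz and Baptiste, by roll number (higher first): Nguyen (975) before Eriksen, Okonkwo, Achebe, Bianchi and Yilmaz (778) before Baptiste (462).
Among Eriksen, Okonkwo, Achebe, Bianchi and Yilmaz, by date of appointment to the Order (earlier first): Eriksen and Okonkwo (Jan 24, 2009) before Achebe, Bianchi and Yilmaz (Feb 21, 2013).
Among Eriksen and Okonkwo, alphabetically by surname: Eriksen before Okonkwo.
Among Achebe, Bianchi and Yilmaz, alphabetically by surname: Achebe before Bianchi before Yilmaz.
Full order: Drummond, Okafor, Nguyen, Eriksen, Okonkwo, Achebe, Bianchi, Yilmaz, Baptiste.

Drummond, Okafor, Nguyen, Eriksen, Okonkwo, Achebe, Bianchi, Yilmaz, Baptiste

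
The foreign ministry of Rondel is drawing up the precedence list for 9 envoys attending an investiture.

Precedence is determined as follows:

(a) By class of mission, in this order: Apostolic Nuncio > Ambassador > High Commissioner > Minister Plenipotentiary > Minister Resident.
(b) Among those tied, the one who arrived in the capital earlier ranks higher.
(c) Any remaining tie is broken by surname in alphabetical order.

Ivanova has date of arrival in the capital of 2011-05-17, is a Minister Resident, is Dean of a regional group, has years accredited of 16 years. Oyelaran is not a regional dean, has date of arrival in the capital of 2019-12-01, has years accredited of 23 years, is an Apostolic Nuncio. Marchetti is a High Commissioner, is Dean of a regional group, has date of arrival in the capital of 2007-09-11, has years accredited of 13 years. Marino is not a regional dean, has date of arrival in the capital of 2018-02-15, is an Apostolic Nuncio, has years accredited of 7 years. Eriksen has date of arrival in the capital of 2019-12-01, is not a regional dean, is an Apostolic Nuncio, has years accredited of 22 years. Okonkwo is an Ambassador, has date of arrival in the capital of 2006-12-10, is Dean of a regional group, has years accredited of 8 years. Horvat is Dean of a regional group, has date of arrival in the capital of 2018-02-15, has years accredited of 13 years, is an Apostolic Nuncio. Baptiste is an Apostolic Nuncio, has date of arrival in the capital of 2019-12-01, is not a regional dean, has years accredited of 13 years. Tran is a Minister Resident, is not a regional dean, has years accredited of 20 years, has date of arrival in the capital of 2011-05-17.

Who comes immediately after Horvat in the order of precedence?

Marino

By class of mission: Horvat, Marino, Baptiste, Eriksen and Oyelaran (Apostolic Nuncio); then Okonkwo (Ambassador); then Marchetti (High Commissioner); then Ivanova and Tran (Minister Resident).
Among Horvat, Marino, Baptiste, Eriksen and Oyelaran, by date of arrival in the capital (earlier first): Horvat and Marino (2018-02-15) before Baptiste, Eriksen and Oyelaran (2019-12-01).
Among Horvat and Marino, alphabetically by surname: Horvat before Marino.
Among Baptiste, Eriksen and Oyelaran, alphabetically by surname: Baptiste before Eriksen before Oyelaran.
Ivanova and Tran both have date of arrival in the capital 2011-05-17, so the next rule applies.
Among Ivanova and Tran, alphabetically by surname: Ivanova before Tran.
Order: Horvat, Marino, Baptiste, Eriksen, Oyelaran, Okonkwo, Marchetti, Ivanova, Tran.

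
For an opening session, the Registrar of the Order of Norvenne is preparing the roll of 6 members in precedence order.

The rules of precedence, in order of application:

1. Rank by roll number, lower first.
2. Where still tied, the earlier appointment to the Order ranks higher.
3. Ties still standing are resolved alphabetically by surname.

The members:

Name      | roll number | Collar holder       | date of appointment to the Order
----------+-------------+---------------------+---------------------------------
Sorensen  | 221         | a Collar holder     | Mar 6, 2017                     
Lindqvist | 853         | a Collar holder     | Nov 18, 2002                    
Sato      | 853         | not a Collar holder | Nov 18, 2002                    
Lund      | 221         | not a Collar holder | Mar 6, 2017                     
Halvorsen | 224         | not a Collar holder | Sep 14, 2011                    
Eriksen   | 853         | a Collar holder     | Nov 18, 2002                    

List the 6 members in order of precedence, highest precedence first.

Lund, Sorensen, Halvorsen, Eriksen, Lindqvist, Sato

By roll number (lower first): Lund and Sorensen (both 221); then Halvorsen (224); then Eriksen, Lindqvist and Sato (each 853).
Lund and Sorensen both have date of appointment to the Order Mar 6, 2017, so the next rule applies.
Among Lund and Sorensen, alphabetically by surname: Lund before Sorensen.
Eriksen, Lindqvist and Sato all have date of appointment to the Order Nov 18, 2002, so the next rule applies.
Among Eriksen, Lindqvist and Sato, alphabetically by surname: Eriksen before Lindqvist before Sato.
Full order: Lund, Sorensen, Halvorsen, Eriksen, Lindqvist, Sato.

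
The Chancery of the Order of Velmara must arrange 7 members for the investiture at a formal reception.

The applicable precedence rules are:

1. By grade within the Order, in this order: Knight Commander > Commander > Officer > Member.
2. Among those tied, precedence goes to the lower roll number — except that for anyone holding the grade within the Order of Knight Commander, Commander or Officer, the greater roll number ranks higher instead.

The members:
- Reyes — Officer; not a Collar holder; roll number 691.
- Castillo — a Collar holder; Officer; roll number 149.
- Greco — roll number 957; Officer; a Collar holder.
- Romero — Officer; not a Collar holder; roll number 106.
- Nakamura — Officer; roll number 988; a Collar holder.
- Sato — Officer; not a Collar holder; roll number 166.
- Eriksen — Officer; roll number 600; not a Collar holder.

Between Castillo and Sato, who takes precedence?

Sato

By grade within the Order: Nakamura, Greco, Reyes, Eriksen, Sato, Castillo and Romero (Officer).
Among Nakamura, Greco, Reyes, Eriksen, Sato, Castillo and Romero, by roll number (higher first) (reversed rule for this group): Nakamura (988) before Greco (957) before Reyes (691) before Eriksen (600) before Sato (166) before Castillo (149) before Romero (106).
So Sato takes precedence.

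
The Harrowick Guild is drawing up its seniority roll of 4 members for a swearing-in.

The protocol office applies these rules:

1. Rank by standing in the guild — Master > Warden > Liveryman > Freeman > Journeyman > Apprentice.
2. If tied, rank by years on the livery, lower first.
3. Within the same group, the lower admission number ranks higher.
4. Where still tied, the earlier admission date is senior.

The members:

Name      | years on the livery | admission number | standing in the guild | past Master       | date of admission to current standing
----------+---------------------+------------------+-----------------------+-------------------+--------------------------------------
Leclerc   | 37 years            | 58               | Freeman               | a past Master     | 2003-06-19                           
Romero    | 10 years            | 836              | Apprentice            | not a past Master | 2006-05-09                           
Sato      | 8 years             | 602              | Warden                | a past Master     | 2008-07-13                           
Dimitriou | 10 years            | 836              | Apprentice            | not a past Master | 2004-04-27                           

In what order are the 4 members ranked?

By standing in the guild: Sato (Warden); then Leclerc (Freeman); then Dimitriou and Romero (Apprentice).
Dimitriou and Romero both have years on the livery 10 years, so the next rule applies.
Dimitriou and Romero both have admission number 836, so the next rule applies.
Among Dimitriou and Romero, by date of admission to current standing (earlier first): Dimitriou (2004-04-27) before Romero (2006-05-09).
Full order: Sato, Leclerc, Dimitriou, Romero.

Sato, Leclerc, Dimitriou, Romero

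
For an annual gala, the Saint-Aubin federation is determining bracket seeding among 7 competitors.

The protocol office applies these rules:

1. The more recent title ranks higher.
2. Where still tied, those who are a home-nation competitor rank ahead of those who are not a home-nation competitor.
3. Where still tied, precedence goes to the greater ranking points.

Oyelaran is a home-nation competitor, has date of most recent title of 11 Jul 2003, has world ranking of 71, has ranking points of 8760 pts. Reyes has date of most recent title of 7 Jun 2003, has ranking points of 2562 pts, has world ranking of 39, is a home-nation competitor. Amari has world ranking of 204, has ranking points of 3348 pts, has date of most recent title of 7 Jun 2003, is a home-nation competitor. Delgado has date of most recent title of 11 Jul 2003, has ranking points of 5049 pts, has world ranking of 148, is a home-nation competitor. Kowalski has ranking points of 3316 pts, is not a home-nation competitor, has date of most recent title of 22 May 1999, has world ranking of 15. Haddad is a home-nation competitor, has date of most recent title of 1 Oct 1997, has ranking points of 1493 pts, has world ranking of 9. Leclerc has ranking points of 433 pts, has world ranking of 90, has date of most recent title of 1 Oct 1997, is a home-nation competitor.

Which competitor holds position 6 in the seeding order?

By date of most recent title (later first): Oyelaran and Delgado (both 11 Jul 2003); then Amari and Reyes (both 7 Jun 2003); then Kowalski (22 May 1999); then Haddad and Leclerc (both 1 Oct 1997).
Oyelaran and Delgado are each a home-nation competitor, so the next rule applies.
Among Oyelaran and Delgado, by ranking points (higher first): Oyelaran (8760 pts) before Delgado (5049 pts).
Amari and Reyes are each a home-nation competitor, so the next rule applies.
Among Amari and Reyes, by ranking points (higher first): Amari (3348 pts) before Reyes (2562 pts).
Haddad and Leclerc are each a home-nation competitor, so the next rule applies.
Among Haddad and Leclerc, by ranking points (higher first): Haddad (1493 pts) before Leclerc (433 pts).
Order: Oyelaran, Delgado, Amari, Reyes, Kowalski, Haddad, Leclerc.

Haddad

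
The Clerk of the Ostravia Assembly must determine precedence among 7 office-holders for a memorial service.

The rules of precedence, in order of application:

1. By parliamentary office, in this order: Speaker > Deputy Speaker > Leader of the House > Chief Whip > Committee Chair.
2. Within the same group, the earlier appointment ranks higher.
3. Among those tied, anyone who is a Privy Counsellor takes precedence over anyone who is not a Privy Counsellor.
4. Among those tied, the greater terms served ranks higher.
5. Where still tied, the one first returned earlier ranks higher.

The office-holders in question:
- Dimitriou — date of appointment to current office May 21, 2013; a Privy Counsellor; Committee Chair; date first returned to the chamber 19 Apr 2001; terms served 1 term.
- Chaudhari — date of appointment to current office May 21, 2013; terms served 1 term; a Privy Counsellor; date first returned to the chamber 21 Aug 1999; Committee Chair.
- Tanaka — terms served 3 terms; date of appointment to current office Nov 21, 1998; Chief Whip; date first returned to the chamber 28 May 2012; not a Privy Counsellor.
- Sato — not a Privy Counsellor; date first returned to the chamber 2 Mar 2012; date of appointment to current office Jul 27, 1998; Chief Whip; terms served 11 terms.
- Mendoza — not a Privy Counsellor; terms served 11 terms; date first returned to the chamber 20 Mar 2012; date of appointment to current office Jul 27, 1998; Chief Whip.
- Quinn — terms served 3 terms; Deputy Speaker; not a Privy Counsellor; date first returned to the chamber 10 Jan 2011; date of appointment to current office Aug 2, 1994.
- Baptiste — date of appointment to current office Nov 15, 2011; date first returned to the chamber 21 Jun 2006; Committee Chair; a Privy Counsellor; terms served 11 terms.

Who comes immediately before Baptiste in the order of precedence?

By parliamentary office: Quinn (Deputy Speaker); then Sato, Mendoza and Tanaka (Chief Whip); then Baptiste, Chaudhari and Dimitriou (Committee Chair).
Among Sato, Mendoza and Tanaka, by date of appointment to current office (earlier first): Sato and Mendoza (Jul 27, 1998) before Tanaka (Nov 21, 1998).
Sato and Mendoza are each not a Privy Counsellor, so the next rule applies.
Sato and Mendoza both have terms served 11 terms, so the next rule applies.
Among Sato and Mendoza, by date first returned to the chamber (earlier first): Sato (2 Mar 2012) before Mendoza (20 Mar 2012).
Among Baptiste, Chaudhari and Dimitriou, by date of appointment to current office (earlier first): Baptiste (Nov 15, 2011) before Chaudhari and Dimitriou (May 21, 2013).
Chaudhari and Dimitriou are each a Privy Counsellor, so the next rule applies.
Chaudhari and Dimitriou both have terms served 1 term, so the next rule applies.
Among Chaudhari and Dimitriou, by date first returned to the chamber (earlier first): Chaudhari (21 Aug 1999) before Dimitriou (19 Apr 2001).
Order: Quinn, Sato, Mendoza, Tanaka, Baptiste, Chaudhari, Dimitriou.

Tanaka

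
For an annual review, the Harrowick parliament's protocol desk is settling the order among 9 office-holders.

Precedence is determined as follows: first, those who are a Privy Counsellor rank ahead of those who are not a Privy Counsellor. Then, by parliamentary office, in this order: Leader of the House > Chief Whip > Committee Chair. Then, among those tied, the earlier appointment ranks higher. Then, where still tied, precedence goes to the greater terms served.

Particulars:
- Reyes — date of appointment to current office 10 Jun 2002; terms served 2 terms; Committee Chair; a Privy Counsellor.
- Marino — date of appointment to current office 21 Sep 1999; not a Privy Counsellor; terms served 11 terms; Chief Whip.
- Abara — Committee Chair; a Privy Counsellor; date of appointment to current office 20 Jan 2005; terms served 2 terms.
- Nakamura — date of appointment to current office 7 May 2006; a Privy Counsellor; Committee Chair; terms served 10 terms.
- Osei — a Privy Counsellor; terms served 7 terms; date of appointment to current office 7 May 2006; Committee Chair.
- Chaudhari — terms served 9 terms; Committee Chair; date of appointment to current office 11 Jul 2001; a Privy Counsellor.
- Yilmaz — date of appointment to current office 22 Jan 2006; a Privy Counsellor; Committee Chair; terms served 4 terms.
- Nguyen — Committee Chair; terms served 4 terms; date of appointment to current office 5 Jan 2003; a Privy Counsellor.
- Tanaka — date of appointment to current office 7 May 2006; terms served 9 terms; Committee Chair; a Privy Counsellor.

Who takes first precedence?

Chaudhari

By the first rule: Chaudhari, Reyes, Nguyen, Abara, Yilmaz, Nakamura, Tanaka and Osei (each a Privy Counsellor); then Marino (not a Privy Counsellor).
Chaudhari, Reyes, Nguyen, Abara, Yilmaz, Nakamura, Tanaka and Osei are each Committee Chair, so the next rule applies.
Among Chaudhari, Reyes, Nguyen, Abara, Yilmaz, Nakamura, Tanaka and Osei, by date of appointment to current office (earlier first): Chaudhari (11 Jul 2001) before Reyes (10 Jun 2002) before Nguyen (5 Jan 2003) before Abara (20 Jan 2005) before Yilmaz (22 Jan 2006) before Nakamura, Tanaka and Osei (7 May 2006).
Among Nakamura, Tanaka and Osei, by terms served (higher first): Nakamura (10 terms) before Tanaka (9 terms) before Osei (7 terms).
Order: Chaudhari, Reyes, Nguyen, Abara, Yilmaz, Nakamura, Tanaka, Osei, Marino.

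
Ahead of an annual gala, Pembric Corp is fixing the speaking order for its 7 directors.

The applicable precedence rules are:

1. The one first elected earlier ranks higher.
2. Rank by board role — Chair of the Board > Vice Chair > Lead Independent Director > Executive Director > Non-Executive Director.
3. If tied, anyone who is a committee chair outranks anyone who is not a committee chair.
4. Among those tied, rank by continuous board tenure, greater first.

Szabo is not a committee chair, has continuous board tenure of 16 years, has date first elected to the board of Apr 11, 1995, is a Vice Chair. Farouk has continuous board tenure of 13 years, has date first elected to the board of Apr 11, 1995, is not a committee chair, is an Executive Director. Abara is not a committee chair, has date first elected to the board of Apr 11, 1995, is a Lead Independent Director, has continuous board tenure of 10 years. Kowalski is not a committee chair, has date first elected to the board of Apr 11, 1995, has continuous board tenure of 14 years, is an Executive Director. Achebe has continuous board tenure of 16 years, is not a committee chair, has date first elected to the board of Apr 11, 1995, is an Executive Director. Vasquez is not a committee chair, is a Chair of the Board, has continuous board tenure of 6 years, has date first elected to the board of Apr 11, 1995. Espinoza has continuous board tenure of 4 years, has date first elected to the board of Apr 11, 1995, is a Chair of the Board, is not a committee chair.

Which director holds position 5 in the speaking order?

By date first elected to the board (earlier first): Vasquez, Espinoza, Szabo, Abara, Achebe, Kowalski and Farouk (each Apr 11, 1995).
Among Vasquez, Espinoza, Szabo, Abara, Achebe, Kowalski and Farouk, by board role: Vasquez and Espinoza (Chair of the Board) before Szabo (Vice Chair) before Abara (Lead Independent Director) before Achebe, Kowalski and Farouk (Executive Director).
Vasquez and Espinoza are each not a committee chair, so the next rule applies.
Among Vasquez and Espinoza, by continuous board tenure (higher first): Vasquez (6 years) before Espinoza (4 years).
Achebe, Kowalski and Farouk are each not a committee chair, so the next rule applies.
Among Achebe, Kowalski and Farouk, by continuous board tenure (higher first): Achebe (16 years) before Kowalski (14 years) before Farouk (13 years).
Order: Vasquez, Espinoza, Szabo, Abara, Achebe, Kowalski, Farouk.

Achebe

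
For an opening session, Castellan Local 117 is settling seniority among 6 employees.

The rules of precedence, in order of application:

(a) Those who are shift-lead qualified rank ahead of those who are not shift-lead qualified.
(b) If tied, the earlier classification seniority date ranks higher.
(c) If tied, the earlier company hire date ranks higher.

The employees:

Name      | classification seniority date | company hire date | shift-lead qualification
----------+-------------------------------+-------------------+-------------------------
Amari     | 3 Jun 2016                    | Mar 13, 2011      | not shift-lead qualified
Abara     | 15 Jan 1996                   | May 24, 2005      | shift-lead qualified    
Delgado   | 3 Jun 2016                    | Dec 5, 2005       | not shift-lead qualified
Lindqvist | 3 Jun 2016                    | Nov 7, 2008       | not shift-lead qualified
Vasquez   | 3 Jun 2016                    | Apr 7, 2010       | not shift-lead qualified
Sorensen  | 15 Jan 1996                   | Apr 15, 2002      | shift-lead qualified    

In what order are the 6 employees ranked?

By the first rule: Sorensen and Abara (both shift-lead qualified); then Delgado, Lindqvist, Vasquez and Amari (each not shift-lead qualified).
Sorensen and Abara both have classification seniority date 15 Jan 1996, so the next rule applies.
Among Sorensen and Abara, by company hire date (earlier first): Sorensen (Apr 15, 2002) before Abara (May 24, 2005).
Delgado, Lindqvist, Vasquez and Amari all have classification seniority date 3 Jun 2016, so the next rule applies.
Among Delgado, Lindqvist, Vasquez and Amari, by company hire date (earlier first): Delgado (Dec 5, 2005) before Lindqvist (Nov 7, 2008) before Vasquez (Apr 7, 2010) before Amari (Mar 13, 2011).
Full order: Sorensen, Abara, Delgado, Lindqvist, Vasquez, Amari.

Sorensen, Abara, Delgado, Lindqvist, Vasquez, Amari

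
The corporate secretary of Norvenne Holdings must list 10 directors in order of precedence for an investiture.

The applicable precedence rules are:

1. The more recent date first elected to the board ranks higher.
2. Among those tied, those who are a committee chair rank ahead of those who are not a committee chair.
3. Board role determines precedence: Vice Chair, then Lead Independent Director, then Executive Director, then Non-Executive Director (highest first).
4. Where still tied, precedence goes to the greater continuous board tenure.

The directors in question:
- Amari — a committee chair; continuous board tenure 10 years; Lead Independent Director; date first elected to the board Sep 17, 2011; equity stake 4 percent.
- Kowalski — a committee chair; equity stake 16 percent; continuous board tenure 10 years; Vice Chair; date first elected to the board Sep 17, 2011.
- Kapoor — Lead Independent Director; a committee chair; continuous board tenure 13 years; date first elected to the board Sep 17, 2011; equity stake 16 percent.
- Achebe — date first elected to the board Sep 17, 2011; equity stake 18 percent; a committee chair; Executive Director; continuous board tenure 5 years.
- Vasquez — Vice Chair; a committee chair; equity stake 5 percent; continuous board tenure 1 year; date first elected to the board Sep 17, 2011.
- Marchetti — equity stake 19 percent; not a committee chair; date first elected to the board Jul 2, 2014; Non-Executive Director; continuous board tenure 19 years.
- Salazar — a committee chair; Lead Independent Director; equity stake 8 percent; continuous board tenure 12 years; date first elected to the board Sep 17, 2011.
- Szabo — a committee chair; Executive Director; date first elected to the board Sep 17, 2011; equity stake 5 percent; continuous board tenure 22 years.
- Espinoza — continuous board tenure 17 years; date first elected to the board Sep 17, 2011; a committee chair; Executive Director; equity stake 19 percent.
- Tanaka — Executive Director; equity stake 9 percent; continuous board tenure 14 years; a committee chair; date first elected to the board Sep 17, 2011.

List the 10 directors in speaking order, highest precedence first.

Marchetti, Kowalski, Vasquez, Kapoor, Salazar, Amari, Szabo, Espinoza, Tanaka, Achebe

By date first elected to the board (later first): Marchetti (Jul 2, 2014); then Kowalski, Vasquez, Kapoor, Salazar, Amari, Szabo, Espinoza, Tanaka and Achebe (each Sep 17, 2011).
Kowalski, Vasquez, Kapoor, Salazar, Amari, Szabo, Espinoza, Tanaka and Achebe are each a committee chair, so the next rule applies.
Among Kowalski, Vasquez, Kapoor, Salazar, Amari, Szabo, Espinoza, Tanaka and Achebe, by board role: Kowalski and Vasquez (Vice Chair) before Kapoor, Salazar and Amari (Lead Independent Director) before Szabo, Espinoza, Tanaka and Achebe (Executive Director).
Among Kowalski and Vasquez, by continuous board tenure (higher first): Kowalski (10 years) before Vasquez (1 year).
Among Kapoor, Salazar and Amari, by continuous board tenure (higher first): Kapoor (13 years) before Salazar (12 years) before Amari (10 years).
Among Szabo, Espinoza, Tanaka and Achebe, by continuous board tenure (higher first): Szabo (22 years) before Espinoza (17 years) before Tanaka (14 years) before Achebe (5 years).
Full order: Marchetti, Kowalski, Vasquez, Kapoor, Salazar, Amari, Szabo, Espinoza, Tanaka, Achebe.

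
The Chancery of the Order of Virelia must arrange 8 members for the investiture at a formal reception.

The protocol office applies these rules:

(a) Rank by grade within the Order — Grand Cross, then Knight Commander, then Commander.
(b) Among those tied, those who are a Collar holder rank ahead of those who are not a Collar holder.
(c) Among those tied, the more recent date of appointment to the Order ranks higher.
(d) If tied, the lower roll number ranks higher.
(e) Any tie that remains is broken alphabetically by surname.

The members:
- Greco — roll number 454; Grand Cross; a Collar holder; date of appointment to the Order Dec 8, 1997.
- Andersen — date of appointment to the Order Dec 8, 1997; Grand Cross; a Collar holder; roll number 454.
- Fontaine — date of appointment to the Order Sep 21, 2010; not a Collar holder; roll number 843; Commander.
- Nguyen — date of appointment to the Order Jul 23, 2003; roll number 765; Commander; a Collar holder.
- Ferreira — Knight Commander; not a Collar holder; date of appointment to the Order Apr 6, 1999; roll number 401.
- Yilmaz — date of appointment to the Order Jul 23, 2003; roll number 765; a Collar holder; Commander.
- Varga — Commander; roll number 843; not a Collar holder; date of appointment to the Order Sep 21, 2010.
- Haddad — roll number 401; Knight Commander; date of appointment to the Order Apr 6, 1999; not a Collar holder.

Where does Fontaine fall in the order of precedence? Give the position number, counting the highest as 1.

7

By grade within the Order: Andersen and Greco (Grand Cross); then Ferreira and Haddad (Knight Commander); then Nguyen, Yilmaz, Fontaine and Varga (Commander).
Andersen and Greco are each a Collar holder, so the next rule applies.
Andersen and Greco both have date of appointment to the Order Dec 8, 1997, so the next rule applies.
Andersen and Greco both have roll number 454, so the next rule applies.
Among Andersen and Greco, alphabetically by surname: Andersen before Greco.
Ferreira and Haddad are each not a Collar holder, so the next rule applies.
Ferreira and Haddad both have date of appointment to the Order Apr 6, 1999, so the next rule applies.
Ferreira and Haddad both have roll number 401, so the next rule applies.
Among Ferreira and Haddad, alphabetically by surname: Ferreira before Haddad.
Among Nguyen, Yilmaz, Fontaine and Varga, a Collar holder before not a Collar holder: Nguyen and Yilmaz (a Collar holder) before Fontaine and Varga (not a Collar holder).
Nguyen and Yilmaz both have date of appointment to the Order Jul 23, 2003, so the next rule applies.
Nguyen and Yilmaz both have roll number 765, so the next rule applies.
Among Nguyen and Yilmaz, alphabetically by surname: Nguyen before Yilmaz.
Fontaine and Varga both have date of appointment to the Order Sep 21, 2010, so the next rule applies.
Fontaine and Varga both have roll number 843, so the next rule applies.
Among Fontaine and Varga, alphabetically by surname: Fontaine before Varga.
Order: Andersen, Greco, Ferreira, Haddad, Nguyen, Yilmaz, Fontaine, Varga. So position 7.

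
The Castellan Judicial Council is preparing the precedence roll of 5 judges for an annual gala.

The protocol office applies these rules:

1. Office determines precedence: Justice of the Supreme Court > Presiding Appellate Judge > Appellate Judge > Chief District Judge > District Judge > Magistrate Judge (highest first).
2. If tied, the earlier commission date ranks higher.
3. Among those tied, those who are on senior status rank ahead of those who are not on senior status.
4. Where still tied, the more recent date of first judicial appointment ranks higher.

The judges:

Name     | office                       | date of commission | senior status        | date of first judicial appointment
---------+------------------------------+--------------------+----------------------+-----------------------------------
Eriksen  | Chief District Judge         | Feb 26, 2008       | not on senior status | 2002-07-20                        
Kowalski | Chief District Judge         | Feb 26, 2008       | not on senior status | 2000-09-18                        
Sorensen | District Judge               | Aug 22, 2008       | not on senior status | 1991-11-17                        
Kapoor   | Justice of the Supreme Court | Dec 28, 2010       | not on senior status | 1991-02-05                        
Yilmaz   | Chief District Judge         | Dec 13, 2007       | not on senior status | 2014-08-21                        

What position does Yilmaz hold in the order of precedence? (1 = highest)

By office: Kapoor (Justice of the Supreme Court); then Yilmaz, Eriksen and Kowalski (Chief District Judge); then Sorensen (District Judge).
Among Yilmaz, Eriksen and Kowalski, by date of commission (earlier first): Yilmaz (Dec 13, 2007) before Eriksen and Kowalski (Feb 26, 2008).
Eriksen and Kowalski are each not on senior status, so the next rule applies.
Among Eriksen and Kowalski, by date of first judicial appointment (later first): Eriksen (2002-07-20) before Kowalski (2000-09-18).
Order: Kapoor, Yilmaz, Eriksen, Kowalski, Sorensen. So position 2.

2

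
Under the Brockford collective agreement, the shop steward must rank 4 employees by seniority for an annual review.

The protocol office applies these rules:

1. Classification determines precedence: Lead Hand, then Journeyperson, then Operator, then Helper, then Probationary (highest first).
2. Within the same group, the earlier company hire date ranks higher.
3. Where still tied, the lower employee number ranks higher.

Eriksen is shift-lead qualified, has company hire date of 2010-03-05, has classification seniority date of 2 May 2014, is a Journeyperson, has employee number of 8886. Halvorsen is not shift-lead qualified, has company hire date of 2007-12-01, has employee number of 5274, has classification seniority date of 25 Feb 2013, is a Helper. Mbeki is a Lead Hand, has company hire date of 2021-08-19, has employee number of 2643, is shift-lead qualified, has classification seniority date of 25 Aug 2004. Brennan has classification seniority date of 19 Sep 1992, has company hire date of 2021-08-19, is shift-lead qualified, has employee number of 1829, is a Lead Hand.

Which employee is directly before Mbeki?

By classification: Brennan and Mbeki (Lead Hand); then Eriksen (Journeyperson); then Halvorsen (Helper).
Brennan and Mbeki both have company hire date 2021-08-19, so the next rule applies.
Among Brennan and Mbeki, by employee number (lower first): Brennan (1829) before Mbeki (2643).
Order: Brennan, Mbeki, Eriksen, Halvorsen.

Brennan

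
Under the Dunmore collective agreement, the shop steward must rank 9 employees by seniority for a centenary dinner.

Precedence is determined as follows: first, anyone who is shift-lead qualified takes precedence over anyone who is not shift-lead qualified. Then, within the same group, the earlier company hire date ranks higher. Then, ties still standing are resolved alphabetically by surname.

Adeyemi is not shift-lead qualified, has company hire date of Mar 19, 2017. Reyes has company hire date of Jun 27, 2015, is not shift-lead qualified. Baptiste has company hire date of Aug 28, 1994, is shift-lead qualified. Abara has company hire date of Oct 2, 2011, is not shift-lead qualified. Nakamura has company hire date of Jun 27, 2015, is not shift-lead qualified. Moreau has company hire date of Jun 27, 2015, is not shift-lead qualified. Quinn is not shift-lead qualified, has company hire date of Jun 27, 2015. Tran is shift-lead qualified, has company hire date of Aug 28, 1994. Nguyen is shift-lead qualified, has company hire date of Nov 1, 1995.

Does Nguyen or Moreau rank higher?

Nguyen

By the first rule: Baptiste, Tran and Nguyen (each shift-lead qualified); then Abara, Moreau, Nakamura, Quinn, Reyes and Adeyemi (each not shift-lead qualified).
Among Baptiste, Tran and Nguyen, by company hire date (earlier first): Baptiste and Tran (Aug 28, 1994) before Nguyen (Nov 1, 1995).
Among Baptiste and Tran, alphabetically by surname: Baptiste before Tran.
Among Abara, Moreau, Nakamura, Quinn, Reyes and Adeyemi, by company hire date (earlier first): Abara (Oct 2, 2011) before Moreau, Nakamura, Quinn and Reyes (Jun 27, 2015) before Adeyemi (Mar 19, 2017).
Among Moreau, Nakamura, Quinn and Reyes, alphabetically by surname: Moreau before Nakamura before Quinn before Reyes.
So Nguyen takes precedence.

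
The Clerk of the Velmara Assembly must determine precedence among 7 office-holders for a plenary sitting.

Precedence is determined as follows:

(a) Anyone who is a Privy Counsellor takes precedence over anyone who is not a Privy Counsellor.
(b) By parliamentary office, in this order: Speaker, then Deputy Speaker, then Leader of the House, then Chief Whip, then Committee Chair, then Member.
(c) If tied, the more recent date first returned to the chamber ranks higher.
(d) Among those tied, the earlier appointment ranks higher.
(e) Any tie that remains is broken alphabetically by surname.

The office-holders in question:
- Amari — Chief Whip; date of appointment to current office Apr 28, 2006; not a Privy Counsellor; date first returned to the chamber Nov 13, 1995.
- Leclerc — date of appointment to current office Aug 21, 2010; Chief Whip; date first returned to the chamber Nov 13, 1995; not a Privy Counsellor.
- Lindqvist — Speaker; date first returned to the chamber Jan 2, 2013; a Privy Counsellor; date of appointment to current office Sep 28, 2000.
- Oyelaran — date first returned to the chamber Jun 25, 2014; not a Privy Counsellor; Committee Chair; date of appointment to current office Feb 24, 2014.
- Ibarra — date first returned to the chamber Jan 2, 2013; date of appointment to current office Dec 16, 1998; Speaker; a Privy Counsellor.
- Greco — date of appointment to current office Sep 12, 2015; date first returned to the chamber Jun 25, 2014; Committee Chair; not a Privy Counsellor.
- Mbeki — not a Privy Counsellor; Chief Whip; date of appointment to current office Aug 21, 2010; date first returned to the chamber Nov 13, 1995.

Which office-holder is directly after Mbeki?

By the first rule: Ibarra and Lindqvist (both a Privy Counsellor); then Amari, Leclerc, Mbeki, Oyelaran and Greco (each not a Privy Counsellor).
Ibarra and Lindqvist are each Speaker, so the next rule applies.
Ibarra and Lindqvist both have date first returned to the chamber Jan 2, 2013, so the next rule applies.
Among Ibarra and Lindqvist, by date of appointment to current office (earlier first): Ibarra (Dec 16, 1998) before Lindqvist (Sep 28, 2000).
Among Amari, Leclerc, Mbeki, Oyelaran and Greco, by parliamentary office: Amari, Leclerc and Mbeki (Chief Whip) before Oyelaran and Greco (Committee Chair).
Amari, Leclerc and Mbeki all have date first returned to the chamber Nov 13, 1995, so the next rule applies.
Among Amari, Leclerc and Mbeki, by date of appointment to current office (earlier first): Amari (Apr 28, 2006) before Leclerc and Mbeki (Aug 21, 2010).
Among Leclerc and Mbeki, alphabetically by surname: Leclerc before Mbeki.
Oyelaran and Greco both have date first returned to the chamber Jun 25, 2014, so the next rule applies.
Among Oyelaran and Greco, by date of appointment to current office (earlier first): Oyelaran (Feb 24, 2014) before Greco (Sep 12, 2015).
Order: Ibarra, Lindqvist, Amari, Leclerc, Mbeki, Oyelaran, Greco.

Oyelaran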